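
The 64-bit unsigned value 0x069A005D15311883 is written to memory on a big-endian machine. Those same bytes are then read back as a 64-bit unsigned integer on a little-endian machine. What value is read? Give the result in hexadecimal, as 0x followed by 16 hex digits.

Stored big-endian, the bytes at ascending addresses are 06 9A 00 5D 15 31 18 83.
Read back as little-endian, the first byte is least significant, giving 0x831831155D009A06.

0x831831155D009A06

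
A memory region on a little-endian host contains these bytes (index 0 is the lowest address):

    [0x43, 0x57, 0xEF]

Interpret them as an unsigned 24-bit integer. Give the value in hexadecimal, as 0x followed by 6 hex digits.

Little-endian stores the least-significant byte at the lowest address.
Reassemble most-significant byte first: EF 57 43 → 0xEF5743.

0xEF5743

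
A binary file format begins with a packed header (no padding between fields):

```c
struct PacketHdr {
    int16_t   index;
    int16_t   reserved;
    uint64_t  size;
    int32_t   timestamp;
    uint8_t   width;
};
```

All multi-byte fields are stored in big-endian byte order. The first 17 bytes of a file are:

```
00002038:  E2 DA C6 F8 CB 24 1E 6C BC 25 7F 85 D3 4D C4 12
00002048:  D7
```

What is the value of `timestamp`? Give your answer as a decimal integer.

-749878254

`timestamp` follows `index` (2 B), `reserved` (2 B), `size` (8 B), so it starts at offset 2 + 2 + 8 = 12 and occupies 4 bytes.
Bytes at offsets 12..15: D3 4D C4 12.
Big-endian stores the most-significant byte at the lowest address.
The bytes are already most-significant first: 0xD34DC412.
Top bit is set, so as a signed 32-bit value this is 0xD34DC412 − 2^32 = -749878254.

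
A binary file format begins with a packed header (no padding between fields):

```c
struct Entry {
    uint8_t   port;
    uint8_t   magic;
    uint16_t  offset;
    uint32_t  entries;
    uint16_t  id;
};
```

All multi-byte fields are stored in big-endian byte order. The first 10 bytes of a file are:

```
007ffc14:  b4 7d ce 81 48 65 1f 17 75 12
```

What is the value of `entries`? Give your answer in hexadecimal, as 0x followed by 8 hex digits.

0x48651F17

`entries` follows `port` (1 B), `magic` (1 B), `offset` (2 B), so it starts at offset 1 + 1 + 2 = 4 and occupies 4 bytes.
Bytes at offsets 4..7: 48 65 1F 17.
Big-endian: lowest address holds the most-significant byte.
The bytes are already most-significant first: 0x48651F17.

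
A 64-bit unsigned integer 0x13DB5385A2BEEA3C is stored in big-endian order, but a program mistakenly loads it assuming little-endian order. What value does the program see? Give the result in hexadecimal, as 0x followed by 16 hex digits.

Stored big-endian, the bytes at ascending addresses are 13 DB 53 85 A2 BE EA 3C.
Read back as little-endian, the first byte is least significant, giving 0x3CEABEA28553DB13.

0x3CEABEA28553DB13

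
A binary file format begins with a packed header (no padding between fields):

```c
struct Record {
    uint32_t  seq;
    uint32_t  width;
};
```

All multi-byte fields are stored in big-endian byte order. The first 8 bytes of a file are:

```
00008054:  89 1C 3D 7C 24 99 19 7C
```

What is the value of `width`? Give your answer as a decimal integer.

`width` follows `seq` (4 bytes), so it starts at byte offset 4 and occupies 4 bytes.
Bytes at offsets 4..7: 24 99 19 7C.
In big-endian order the high byte comes first in memory.
The bytes are already most-significant first: 0x2499197C.
0x2499197C = 614013308.

614013308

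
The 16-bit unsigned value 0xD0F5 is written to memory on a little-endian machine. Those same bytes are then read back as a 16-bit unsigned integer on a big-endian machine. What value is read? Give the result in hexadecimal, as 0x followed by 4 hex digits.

Stored little-endian, the bytes at ascending addresses are F5 D0.
Read back as big-endian, the last byte is least significant, giving 0xF5D0.

0xF5D0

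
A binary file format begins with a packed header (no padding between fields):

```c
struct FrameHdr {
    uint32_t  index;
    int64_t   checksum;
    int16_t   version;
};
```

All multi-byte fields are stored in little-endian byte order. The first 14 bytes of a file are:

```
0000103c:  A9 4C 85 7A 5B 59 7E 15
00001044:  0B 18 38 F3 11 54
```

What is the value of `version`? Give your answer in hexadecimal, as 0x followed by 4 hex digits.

0x5411

`version` follows `index` (4 B), `checksum` (8 B), so it starts at offset 4 + 8 = 12 and occupies 2 bytes.
Bytes at offsets 12..13: 11 54.
Little-endian stores the least-significant byte at the lowest address.
Reassemble most-significant byte first: 54 11 → 0x5411.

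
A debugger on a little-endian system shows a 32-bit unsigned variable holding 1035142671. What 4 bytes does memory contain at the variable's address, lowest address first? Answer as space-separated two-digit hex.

0F 06 B3 3D

1035142671 in hexadecimal, padded to 32 bits, is 0x3DB3060F.
Split into bytes (most-significant first): 3D B3 06 0F.
In little-endian order the low byte comes first in memory.
So at ascending addresses the bytes are 0F 06 B3 3D.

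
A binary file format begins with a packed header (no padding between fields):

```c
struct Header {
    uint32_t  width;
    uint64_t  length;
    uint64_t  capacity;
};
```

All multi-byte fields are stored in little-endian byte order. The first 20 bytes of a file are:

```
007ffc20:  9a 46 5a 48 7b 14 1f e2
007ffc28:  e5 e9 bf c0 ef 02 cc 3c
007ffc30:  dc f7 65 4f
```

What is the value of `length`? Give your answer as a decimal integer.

13889076949384369275

`length` follows `width` (4 bytes), so it starts at byte offset 4 and occupies 8 bytes.
Bytes at offsets 4..11: 7B 14 1F E2 E5 E9 BF C0.
Little-endian stores the least-significant byte at the lowest address.
Reassemble most-significant byte first: C0 BF E9 E5 E2 1F 14 7B → 0xC0BFE9E5E21F147B.
0xC0BFE9E5E21F147B = 13889076949384369275.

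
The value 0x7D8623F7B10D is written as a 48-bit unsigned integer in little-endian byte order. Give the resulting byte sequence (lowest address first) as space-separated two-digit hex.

Split into bytes (most-significant first): 7D 86 23 F7 B1 0D.
Little-endian stores the least-significant byte at the lowest address.
So at ascending addresses the bytes are 0D B1 F7 23 86 7D.

0D B1 F7 23 86 7D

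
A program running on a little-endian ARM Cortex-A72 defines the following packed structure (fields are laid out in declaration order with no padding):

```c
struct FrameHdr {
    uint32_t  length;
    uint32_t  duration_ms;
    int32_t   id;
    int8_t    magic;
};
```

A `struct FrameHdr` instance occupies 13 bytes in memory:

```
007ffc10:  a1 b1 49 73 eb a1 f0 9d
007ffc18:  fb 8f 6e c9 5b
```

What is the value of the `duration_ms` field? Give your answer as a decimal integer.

2649793003

`duration_ms` follows `length` (4 bytes), so it starts at byte offset 4 and occupies 4 bytes.
Bytes at offsets 4..7: EB A1 F0 9D.
In little-endian order the low byte comes first in memory.
Reassemble most-significant byte first: 9D F0 A1 EB → 0x9DF0A1EB.
0x9DF0A1EB = 2649793003.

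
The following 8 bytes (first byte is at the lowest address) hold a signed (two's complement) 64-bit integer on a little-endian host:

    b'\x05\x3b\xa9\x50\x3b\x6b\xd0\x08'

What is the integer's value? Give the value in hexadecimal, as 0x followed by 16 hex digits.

Little-endian: lowest address holds the least-significant byte.
Reassemble most-significant byte first: 08 D0 6B 3B 50 A9 3B 05 → 0x08D06B3B50A93B05.

0x08D06B3B50A93B05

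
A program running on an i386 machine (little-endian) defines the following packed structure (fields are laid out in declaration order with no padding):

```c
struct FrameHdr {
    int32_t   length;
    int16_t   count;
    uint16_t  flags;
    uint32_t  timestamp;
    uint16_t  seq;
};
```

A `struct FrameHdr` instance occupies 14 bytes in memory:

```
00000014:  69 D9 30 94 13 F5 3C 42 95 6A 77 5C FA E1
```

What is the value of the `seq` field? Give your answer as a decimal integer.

57850

`seq` follows `length` (4 B), `count` (2 B), `flags` (2 B), `timestamp` (4 B), so it starts at offset 4 + 2 + 2 + 4 = 12 and occupies 2 bytes.
Bytes at offsets 12..13: FA E1.
Little-endian stores the least-significant byte at the lowest address.
Reassemble most-significant byte first: E1 FA → 0xE1FA.
0xE1FA = 57850.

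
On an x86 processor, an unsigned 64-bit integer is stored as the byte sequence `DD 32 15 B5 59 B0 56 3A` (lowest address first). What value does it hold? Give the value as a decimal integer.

4203741201533579997

Little-endian: lowest address holds the least-significant byte.
Reassemble most-significant byte first: 3A 56 B0 59 B5 15 32 DD → 0x3A56B059B51532DD.
0x3A56B059B51532DD = 4203741201533579997.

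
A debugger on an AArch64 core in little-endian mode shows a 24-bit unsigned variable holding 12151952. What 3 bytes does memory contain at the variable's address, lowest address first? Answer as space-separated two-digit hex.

90 6C B9

12151952 in hexadecimal, padded to 24 bits, is 0xB96C90.
Split into bytes (most-significant first): B9 6C 90.
Little-endian: lowest address holds the least-significant byte.
So at ascending addresses the bytes are 90 6C B9.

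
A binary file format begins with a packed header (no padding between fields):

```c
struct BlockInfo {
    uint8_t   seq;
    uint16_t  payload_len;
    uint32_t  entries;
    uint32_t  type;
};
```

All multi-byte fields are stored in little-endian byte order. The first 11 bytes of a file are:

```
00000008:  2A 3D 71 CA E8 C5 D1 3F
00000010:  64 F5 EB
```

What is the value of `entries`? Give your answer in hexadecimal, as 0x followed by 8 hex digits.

`entries` follows `seq` (1 B), `payload_len` (2 B), so it starts at offset 1 + 2 = 3 and occupies 4 bytes.
Bytes at offsets 3..6: CA E8 C5 D1.
Little-endian: lowest address holds the least-significant byte.
Reassemble most-significant byte first: D1 C5 E8 CA → 0xD1C5E8CA.

0xD1C5E8CA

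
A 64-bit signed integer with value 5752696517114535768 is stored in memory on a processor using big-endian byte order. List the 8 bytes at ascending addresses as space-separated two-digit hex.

4F D5 AF 00 D3 3D 1F 58

5752696517114535768 in hexadecimal, padded to 64 bits, is 0x4FD5AF00D33D1F58.
Split into bytes (most-significant first): 4F D5 AF 00 D3 3D 1F 58.
Big-endian: lowest address holds the most-significant byte.
So the memory order matches the most-significant-first order: 4F D5 AF 00 D3 3D 1F 58.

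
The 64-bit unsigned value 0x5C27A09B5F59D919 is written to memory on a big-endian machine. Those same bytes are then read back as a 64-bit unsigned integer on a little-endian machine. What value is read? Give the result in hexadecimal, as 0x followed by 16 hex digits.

0x19D9595F9BA0275C

Stored big-endian, the bytes at ascending addresses are 5C 27 A0 9B 5F 59 D9 19.
Read back as little-endian, the first byte is least significant, giving 0x19D9595F9BA0275C.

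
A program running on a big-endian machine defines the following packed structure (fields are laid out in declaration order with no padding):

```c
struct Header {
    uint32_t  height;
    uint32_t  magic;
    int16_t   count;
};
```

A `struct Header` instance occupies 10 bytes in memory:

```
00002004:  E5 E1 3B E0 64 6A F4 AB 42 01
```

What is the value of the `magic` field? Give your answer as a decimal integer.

`magic` follows `height` (4 bytes), so it starts at byte offset 4 and occupies 4 bytes.
Bytes at offsets 4..7: 64 6A F4 AB.
Big-endian stores the most-significant byte at the lowest address.
The bytes are already most-significant first: 0x646AF4AB.
0x646AF4AB = 1684731051.

1684731051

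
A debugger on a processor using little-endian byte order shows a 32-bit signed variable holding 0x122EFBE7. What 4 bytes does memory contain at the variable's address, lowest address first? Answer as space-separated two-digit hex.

Split into bytes (most-significant first): 12 2E FB E7.
Little-endian: lowest address holds the least-significant byte.
So at ascending addresses the bytes are E7 FB 2E 12.

E7 FB 2E 12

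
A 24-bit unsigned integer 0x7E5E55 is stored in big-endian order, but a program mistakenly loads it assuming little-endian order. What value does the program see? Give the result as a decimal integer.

Stored big-endian, the bytes at ascending addresses are 7E 5E 55.
Read back as little-endian, the first byte is least significant, giving 0x555E7E.
0x555E7E = 5594750.

5594750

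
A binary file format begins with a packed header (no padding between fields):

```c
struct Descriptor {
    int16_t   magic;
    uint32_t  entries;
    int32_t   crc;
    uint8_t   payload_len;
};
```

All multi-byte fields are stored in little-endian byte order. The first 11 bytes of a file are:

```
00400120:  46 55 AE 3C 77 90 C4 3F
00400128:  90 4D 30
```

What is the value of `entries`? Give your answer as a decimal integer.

2423733422

`entries` follows `magic` (2 bytes), so it starts at byte offset 2 and occupies 4 bytes.
Bytes at offsets 2..5: AE 3C 77 90.
Little-endian: lowest address holds the least-significant byte.
Reassemble most-significant byte first: 90 77 3C AE → 0x90773CAE.
0x90773CAE = 2423733422.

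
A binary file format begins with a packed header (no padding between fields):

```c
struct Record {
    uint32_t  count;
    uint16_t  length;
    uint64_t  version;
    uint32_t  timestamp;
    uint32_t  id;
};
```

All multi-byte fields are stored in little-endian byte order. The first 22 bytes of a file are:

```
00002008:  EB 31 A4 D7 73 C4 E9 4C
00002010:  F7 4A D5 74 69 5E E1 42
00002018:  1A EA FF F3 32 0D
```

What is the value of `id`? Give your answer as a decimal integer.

`id` follows `count` (4 B), `length` (2 B), `version` (8 B), `timestamp` (4 B), so it starts at offset 4 + 2 + 8 + 4 = 18 and occupies 4 bytes.
Bytes at offsets 18..21: FF F3 32 0D.
In little-endian order the low byte comes first in memory.
Reassemble most-significant byte first: 0D 32 F3 FF → 0x0D32F3FF.
0x0D32F3FF = 221443071.

221443071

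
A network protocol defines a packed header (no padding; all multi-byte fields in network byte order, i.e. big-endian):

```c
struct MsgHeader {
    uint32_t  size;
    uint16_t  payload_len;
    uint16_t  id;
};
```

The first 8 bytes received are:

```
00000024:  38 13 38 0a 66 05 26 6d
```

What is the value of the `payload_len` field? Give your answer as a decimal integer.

`payload_len` follows `size` (4 bytes), so it starts at byte offset 4 and occupies 2 bytes.
Bytes at offsets 4..5: 66 05.
Big-endian stores the most-significant byte at the lowest address.
The bytes are already most-significant first: 0x6605.
0x6605 = 26117.

26117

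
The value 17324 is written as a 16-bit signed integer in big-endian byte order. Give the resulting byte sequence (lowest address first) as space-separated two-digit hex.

17324 in hexadecimal, padded to 16 bits, is 0x43AC.
Split into bytes (most-significant first): 43 AC.
In big-endian order the high byte comes first in memory.
So the memory order matches the most-significant-first order: 43 AC.

43 AC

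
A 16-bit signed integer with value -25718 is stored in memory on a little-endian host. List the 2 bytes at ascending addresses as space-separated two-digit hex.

Two's complement of -25718 in 16 bits: 25718 = 0x6476; invert → 0x9B89; add 1 → 0x9B8A.
Split into bytes (most-significant first): 9B 8A.
Little-endian stores the least-significant byte at the lowest address.
So at ascending addresses the bytes are 8A 9B.

8A 9B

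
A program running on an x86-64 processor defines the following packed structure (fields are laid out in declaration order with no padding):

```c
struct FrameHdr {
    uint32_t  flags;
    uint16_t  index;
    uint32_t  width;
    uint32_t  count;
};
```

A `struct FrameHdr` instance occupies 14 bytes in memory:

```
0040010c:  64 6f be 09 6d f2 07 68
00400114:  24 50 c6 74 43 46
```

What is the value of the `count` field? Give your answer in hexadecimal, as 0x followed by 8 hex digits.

0x464374C6

`count` follows `flags` (4 B), `index` (2 B), `width` (4 B), so it starts at offset 4 + 2 + 4 = 10 and occupies 4 bytes.
Bytes at offsets 10..13: C6 74 43 46.
Little-endian stores the least-significant byte at the lowest address.
Reassemble most-significant byte first: 46 43 74 C6 → 0x464374C6.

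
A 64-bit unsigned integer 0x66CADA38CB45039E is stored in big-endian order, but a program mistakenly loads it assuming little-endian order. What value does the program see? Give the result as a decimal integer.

Stored big-endian, the bytes at ascending addresses are 66 CA DA 38 CB 45 03 9E.
Read back as little-endian, the first byte is least significant, giving 0x9E0345CB38DACA66.
0x9E0345CB38DACA66 = 11386021022057286246.

11386021022057286246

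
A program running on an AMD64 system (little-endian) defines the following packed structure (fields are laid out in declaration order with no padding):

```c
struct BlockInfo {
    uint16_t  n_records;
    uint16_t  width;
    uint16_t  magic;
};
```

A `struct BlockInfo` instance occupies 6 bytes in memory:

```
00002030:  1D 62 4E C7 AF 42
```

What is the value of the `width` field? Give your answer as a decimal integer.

51022

`width` follows `n_records` (2 bytes), so it starts at byte offset 2 and occupies 2 bytes.
Bytes at offsets 2..3: 4E C7.
Little-endian: lowest address holds the least-significant byte.
Reassemble most-significant byte first: C7 4E → 0xC74E.
0xC74E = 51022.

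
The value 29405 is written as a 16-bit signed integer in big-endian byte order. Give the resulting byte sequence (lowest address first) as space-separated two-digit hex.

29405 in hexadecimal, padded to 16 bits, is 0x72DD.
Split into bytes (most-significant first): 72 DD.
In big-endian order the high byte comes first in memory.
So the memory order matches the most-significant-first order: 72 DD.

72 DD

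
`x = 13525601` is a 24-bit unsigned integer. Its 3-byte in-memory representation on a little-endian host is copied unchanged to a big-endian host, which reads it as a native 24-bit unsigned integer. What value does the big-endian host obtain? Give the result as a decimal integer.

6382286

13525601 in 24-bit hexadecimal is 0xCE6261.
Stored little-endian, the bytes at ascending addresses are 61 62 CE.
Read back as big-endian, the last byte is least significant, giving 0x6162CE.
0x6162CE = 6382286.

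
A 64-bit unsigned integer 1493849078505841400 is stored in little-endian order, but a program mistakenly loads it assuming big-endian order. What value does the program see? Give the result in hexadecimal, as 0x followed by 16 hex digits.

1493849078505841400 in 64-bit hexadecimal is 0x14BB37D27862A2F8.
Stored little-endian, the bytes at ascending addresses are F8 A2 62 78 D2 37 BB 14.
Read back as big-endian, the last byte is least significant, giving 0xF8A26278D237BB14.

0xF8A26278D237BB14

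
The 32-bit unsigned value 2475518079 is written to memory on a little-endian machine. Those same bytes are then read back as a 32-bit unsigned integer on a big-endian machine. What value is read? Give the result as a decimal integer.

2137558419

2475518079 in 32-bit hexadecimal is 0x938D687F.
Stored little-endian, the bytes at ascending addresses are 7F 68 8D 93.
Read back as big-endian, the last byte is least significant, giving 0x7F688D93.
0x7F688D93 = 2137558419.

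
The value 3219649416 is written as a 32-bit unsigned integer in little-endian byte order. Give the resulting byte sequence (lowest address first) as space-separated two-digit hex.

88 F3 E7 BF

3219649416 in hexadecimal, padded to 32 bits, is 0xBFE7F388.
Split into bytes (most-significant first): BF E7 F3 88.
In little-endian order the low byte comes first in memory.
So at ascending addresses the bytes are 88 F3 E7 BF.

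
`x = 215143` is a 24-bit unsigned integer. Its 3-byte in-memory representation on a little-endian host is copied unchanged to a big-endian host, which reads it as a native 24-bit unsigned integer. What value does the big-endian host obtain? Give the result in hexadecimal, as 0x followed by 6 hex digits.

215143 in 24-bit hexadecimal is 0x034867.
Stored little-endian, the bytes at ascending addresses are 67 48 03.
Read back as big-endian, the last byte is least significant, giving 0x674803.

0x674803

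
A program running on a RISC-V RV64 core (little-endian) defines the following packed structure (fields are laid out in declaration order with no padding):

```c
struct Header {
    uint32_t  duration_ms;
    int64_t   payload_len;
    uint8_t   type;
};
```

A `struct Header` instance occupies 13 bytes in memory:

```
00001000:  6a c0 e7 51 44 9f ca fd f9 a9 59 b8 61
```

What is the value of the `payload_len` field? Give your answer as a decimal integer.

-5162908606633697468

`payload_len` follows `duration_ms` (4 bytes), so it starts at byte offset 4 and occupies 8 bytes.
Bytes at offsets 4..11: 44 9F CA FD F9 A9 59 B8.
In little-endian order the low byte comes first in memory.
Reassemble most-significant byte first: B8 59 A9 F9 FD CA 9F 44 → 0xB859A9F9FDCA9F44.
Top bit is set, so as a signed 64-bit value this is 0xB859A9F9FDCA9F44 − 2^64 = -5162908606633697468.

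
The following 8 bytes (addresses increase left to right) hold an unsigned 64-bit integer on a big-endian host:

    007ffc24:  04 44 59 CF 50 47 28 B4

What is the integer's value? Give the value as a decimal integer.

307469421507979444

Big-endian: lowest address holds the most-significant byte.
The bytes are already most-significant first: 0x044459CF504728B4.
0x044459CF504728B4 = 307469421507979444.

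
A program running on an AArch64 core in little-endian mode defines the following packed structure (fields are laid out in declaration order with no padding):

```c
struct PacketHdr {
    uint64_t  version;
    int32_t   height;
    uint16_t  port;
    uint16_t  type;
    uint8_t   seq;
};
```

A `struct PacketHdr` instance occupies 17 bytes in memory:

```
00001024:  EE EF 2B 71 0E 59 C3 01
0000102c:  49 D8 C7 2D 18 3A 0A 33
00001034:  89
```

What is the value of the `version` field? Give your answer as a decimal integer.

`version` is the first field, at byte offset 0, occupying 8 bytes.
Bytes at offsets 0..7: EE EF 2B 71 0E 59 C3 01.
Little-endian: lowest address holds the least-significant byte.
Reassemble most-significant byte first: 01 C3 59 0E 71 2B EF EE → 0x01C3590E712BEFEE.
0x01C3590E712BEFEE = 127043133059624942.

127043133059624942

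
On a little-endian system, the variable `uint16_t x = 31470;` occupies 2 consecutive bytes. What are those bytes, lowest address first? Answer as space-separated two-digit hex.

EE 7A

31470 in hexadecimal, padded to 16 bits, is 0x7AEE.
Split into bytes (most-significant first): 7A EE.
Little-endian stores the least-significant byte at the lowest address.
So at ascending addresses the bytes are EE 7A.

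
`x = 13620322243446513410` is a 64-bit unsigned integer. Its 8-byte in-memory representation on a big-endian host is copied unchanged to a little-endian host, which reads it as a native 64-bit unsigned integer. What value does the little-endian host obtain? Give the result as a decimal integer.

153117675384079805

13620322243446513410 in 64-bit hexadecimal is 0xBD051AEAB6FB1F02.
Stored big-endian, the bytes at ascending addresses are BD 05 1A EA B6 FB 1F 02.
Read back as little-endian, the first byte is least significant, giving 0x021FFBB6EA1A05BD.
0x021FFBB6EA1A05BD = 153117675384079805.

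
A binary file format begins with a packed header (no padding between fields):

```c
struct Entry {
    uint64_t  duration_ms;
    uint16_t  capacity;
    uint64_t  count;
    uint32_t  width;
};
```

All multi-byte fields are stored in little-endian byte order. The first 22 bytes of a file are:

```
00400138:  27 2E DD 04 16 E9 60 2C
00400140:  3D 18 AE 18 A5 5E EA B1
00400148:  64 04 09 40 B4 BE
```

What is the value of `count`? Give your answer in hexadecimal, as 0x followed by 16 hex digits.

`count` follows `duration_ms` (8 B), `capacity` (2 B), so it starts at offset 8 + 2 = 10 and occupies 8 bytes.
Bytes at offsets 10..17: AE 18 A5 5E EA B1 64 04.
In little-endian order the low byte comes first in memory.
Reassemble most-significant byte first: 04 64 B1 EA 5E A5 18 AE → 0x0464B1EA5EA518AE.

0x0464B1EA5EA518AE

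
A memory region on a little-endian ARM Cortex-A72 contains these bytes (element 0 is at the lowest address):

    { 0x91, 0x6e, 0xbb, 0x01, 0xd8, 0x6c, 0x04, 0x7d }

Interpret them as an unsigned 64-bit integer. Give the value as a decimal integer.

9008444829645631121

In little-endian order the low byte comes first in memory.
Reassemble most-significant byte first: 7D 04 6C D8 01 BB 6E 91 → 0x7D046CD801BB6E91.
0x7D046CD801BB6E91 = 9008444829645631121.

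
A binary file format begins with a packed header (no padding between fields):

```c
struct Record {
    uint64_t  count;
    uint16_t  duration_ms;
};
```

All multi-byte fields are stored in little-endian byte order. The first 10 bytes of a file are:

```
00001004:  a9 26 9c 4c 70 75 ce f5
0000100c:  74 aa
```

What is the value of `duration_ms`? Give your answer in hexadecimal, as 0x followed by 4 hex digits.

0xAA74

`duration_ms` follows `count` (8 bytes), so it starts at byte offset 8 and occupies 2 bytes.
Bytes at offsets 8..9: 74 AA.
Little-endian stores the least-significant byte at the lowest address.
Reassemble most-significant byte first: AA 74 → 0xAA74.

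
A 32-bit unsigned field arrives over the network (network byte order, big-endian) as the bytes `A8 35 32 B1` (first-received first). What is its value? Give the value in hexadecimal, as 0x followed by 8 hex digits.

0xA83532B1

Big-endian: lowest address holds the most-significant byte.
The bytes are already most-significant first: 0xA83532B1.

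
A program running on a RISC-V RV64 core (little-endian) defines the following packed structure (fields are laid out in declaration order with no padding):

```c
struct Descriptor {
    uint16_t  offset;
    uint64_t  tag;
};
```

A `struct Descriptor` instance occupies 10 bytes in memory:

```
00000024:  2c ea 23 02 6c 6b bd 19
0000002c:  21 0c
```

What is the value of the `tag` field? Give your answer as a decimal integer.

874008104028340771

`tag` follows `offset` (2 bytes), so it starts at byte offset 2 and occupies 8 bytes.
Bytes at offsets 2..9: 23 02 6C 6B BD 19 21 0C.
In little-endian order the low byte comes first in memory.
Reassemble most-significant byte first: 0C 21 19 BD 6B 6C 02 23 → 0x0C2119BD6B6C0223.
0x0C2119BD6B6C0223 = 874008104028340771.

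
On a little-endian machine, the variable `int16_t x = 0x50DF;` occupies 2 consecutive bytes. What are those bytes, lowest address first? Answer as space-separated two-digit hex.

DF 50

Split into bytes (most-significant first): 50 DF.
Little-endian: lowest address holds the least-significant byte.
So at ascending addresses the bytes are DF 50.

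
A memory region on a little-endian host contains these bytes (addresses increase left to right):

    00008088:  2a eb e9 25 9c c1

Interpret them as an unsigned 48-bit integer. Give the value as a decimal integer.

212876395146026

Little-endian stores the least-significant byte at the lowest address.
Reassemble most-significant byte first: C1 9C 25 E9 EB 2A → 0xC19C25E9EB2A.
0xC19C25E9EB2A = 212876395146026.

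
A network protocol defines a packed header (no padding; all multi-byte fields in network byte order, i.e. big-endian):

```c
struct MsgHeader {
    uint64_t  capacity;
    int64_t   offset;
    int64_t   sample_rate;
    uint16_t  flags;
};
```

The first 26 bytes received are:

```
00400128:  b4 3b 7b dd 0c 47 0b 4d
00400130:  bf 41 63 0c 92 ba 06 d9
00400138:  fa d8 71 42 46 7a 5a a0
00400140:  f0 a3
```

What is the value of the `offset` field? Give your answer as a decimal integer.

-4665338833326700839

`offset` follows `capacity` (8 bytes), so it starts at byte offset 8 and occupies 8 bytes.
Bytes at offsets 8..15: BF 41 63 0C 92 BA 06 D9.
Big-endian: lowest address holds the most-significant byte.
The bytes are already most-significant first: 0xBF41630C92BA06D9.
Top bit is set, so as a signed 64-bit value this is 0xBF41630C92BA06D9 − 2^64 = -4665338833326700839.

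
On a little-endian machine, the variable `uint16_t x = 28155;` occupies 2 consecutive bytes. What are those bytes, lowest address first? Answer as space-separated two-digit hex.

FB 6D

28155 in hexadecimal, padded to 16 bits, is 0x6DFB.
Split into bytes (most-significant first): 6D FB.
Little-endian stores the least-significant byte at the lowest address.
So at ascending addresses the bytes are FB 6D.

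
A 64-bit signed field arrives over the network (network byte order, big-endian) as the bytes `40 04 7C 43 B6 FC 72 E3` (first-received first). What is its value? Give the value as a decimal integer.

4612948548608881379

Big-endian: lowest address holds the most-significant byte.
The bytes are already most-significant first: 0x40047C43B6FC72E3.
0x40047C43B6FC72E3 = 4612948548608881379.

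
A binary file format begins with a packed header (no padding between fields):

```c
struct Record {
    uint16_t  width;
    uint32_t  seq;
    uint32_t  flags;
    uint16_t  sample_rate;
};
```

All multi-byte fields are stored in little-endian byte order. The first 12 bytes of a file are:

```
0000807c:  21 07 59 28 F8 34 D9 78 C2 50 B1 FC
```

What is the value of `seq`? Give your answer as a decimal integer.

`seq` follows `width` (2 bytes), so it starts at byte offset 2 and occupies 4 bytes.
Bytes at offsets 2..5: 59 28 F8 34.
Little-endian: lowest address holds the least-significant byte.
Reassemble most-significant byte first: 34 F8 28 59 → 0x34F82859.
0x34F82859 = 888678489.

888678489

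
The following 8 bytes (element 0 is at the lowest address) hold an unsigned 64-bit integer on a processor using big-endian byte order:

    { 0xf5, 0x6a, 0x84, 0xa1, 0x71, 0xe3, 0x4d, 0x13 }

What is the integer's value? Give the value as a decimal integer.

17684092715758996755

Big-endian stores the most-significant byte at the lowest address.
The bytes are already most-significant first: 0xF56A84A171E34D13.
0xF56A84A171E34D13 = 17684092715758996755.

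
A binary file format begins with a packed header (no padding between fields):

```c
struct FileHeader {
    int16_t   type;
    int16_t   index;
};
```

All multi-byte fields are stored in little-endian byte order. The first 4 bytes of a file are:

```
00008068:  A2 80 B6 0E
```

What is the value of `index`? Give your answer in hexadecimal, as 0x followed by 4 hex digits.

`index` follows `type` (2 bytes), so it starts at byte offset 2 and occupies 2 bytes.
Bytes at offsets 2..3: B6 0E.
Little-endian: lowest address holds the least-significant byte.
Reassemble most-significant byte first: 0E B6 → 0x0EB6.

0x0EB6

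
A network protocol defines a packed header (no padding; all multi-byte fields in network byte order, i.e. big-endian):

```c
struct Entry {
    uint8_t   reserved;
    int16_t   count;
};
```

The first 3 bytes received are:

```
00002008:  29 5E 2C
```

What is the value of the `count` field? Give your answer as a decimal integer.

`count` follows `reserved` (1 byte), so it starts at byte offset 1 and occupies 2 bytes.
Bytes at offsets 1..2: 5E 2C.
Big-endian stores the most-significant byte at the lowest address.
The bytes are already most-significant first: 0x5E2C.
0x5E2C = 24108.

24108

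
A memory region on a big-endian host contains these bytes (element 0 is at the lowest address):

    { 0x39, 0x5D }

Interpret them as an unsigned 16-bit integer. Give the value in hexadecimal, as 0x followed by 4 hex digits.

0x395D

In big-endian order the high byte comes first in memory.
The bytes are already most-significant first: 0x395D.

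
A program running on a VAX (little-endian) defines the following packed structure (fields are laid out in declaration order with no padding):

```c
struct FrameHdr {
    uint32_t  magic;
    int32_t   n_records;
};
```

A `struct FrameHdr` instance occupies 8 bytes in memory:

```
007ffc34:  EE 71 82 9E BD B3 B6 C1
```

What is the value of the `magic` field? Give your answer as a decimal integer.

`magic` is the first field, at byte offset 0, occupying 4 bytes.
Bytes at offsets 0..3: EE 71 82 9E.
Little-endian stores the least-significant byte at the lowest address.
Reassemble most-significant byte first: 9E 82 71 EE → 0x9E8271EE.
0x9E8271EE = 2659348974.

2659348974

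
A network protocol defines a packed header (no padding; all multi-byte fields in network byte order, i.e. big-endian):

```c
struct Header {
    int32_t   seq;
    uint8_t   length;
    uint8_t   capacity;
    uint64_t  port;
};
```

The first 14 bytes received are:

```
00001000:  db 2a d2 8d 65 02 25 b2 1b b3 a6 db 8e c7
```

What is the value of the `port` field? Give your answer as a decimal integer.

2716263983670333127

`port` follows `seq` (4 B), `length` (1 B), `capacity` (1 B), so it starts at offset 4 + 1 + 1 = 6 and occupies 8 bytes.
Bytes at offsets 6..13: 25 B2 1B B3 A6 DB 8E C7.
In big-endian order the high byte comes first in memory.
The bytes are already most-significant first: 0x25B21BB3A6DB8EC7.
0x25B21BB3A6DB8EC7 = 2716263983670333127.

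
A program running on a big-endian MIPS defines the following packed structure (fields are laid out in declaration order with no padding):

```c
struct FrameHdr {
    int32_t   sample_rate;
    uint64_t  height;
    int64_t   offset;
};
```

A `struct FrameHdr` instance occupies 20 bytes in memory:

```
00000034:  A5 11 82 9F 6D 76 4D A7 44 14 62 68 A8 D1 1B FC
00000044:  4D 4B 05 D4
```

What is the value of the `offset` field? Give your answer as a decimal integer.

`offset` follows `sample_rate` (4 B), `height` (8 B), so it starts at offset 4 + 8 = 12 and occupies 8 bytes.
Bytes at offsets 12..19: A8 D1 1B FC 4D 4B 05 D4.
In big-endian order the high byte comes first in memory.
The bytes are already most-significant first: 0xA8D11BFC4D4B05D4.
Top bit is set, so as a signed 64-bit value this is 0xA8D11BFC4D4B05D4 − 2^64 = -6282209234762660396.

-6282209234762660396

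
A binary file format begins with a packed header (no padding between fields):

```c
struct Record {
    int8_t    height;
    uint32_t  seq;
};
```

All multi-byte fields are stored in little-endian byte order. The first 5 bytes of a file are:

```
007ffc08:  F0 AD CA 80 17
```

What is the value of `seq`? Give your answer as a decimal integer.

394316461

`seq` follows `height` (1 byte), so it starts at byte offset 1 and occupies 4 bytes.
Bytes at offsets 1..4: AD CA 80 17.
In little-endian order the low byte comes first in memory.
Reassemble most-significant byte first: 17 80 CA AD → 0x1780CAAD.
0x1780CAAD = 394316461.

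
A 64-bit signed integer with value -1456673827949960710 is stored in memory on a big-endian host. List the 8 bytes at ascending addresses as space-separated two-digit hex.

EB C8 DA DF 0B 6F 21 FA

Two's complement of -1456673827949960710 in 64 bits: 1456673827949960710 = 0x14372520F490DE06; invert → 0xEBC8DADF0B6F21F9; add 1 → 0xEBC8DADF0B6F21FA.
Split into bytes (most-significant first): EB C8 DA DF 0B 6F 21 FA.
Big-endian: lowest address holds the most-significant byte.
So the memory order matches the most-significant-first order: EB C8 DA DF 0B 6F 21 FA.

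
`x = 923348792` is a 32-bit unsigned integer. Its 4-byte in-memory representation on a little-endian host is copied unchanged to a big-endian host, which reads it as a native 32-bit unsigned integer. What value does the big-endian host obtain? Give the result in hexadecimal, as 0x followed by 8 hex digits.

0x382F0937

923348792 in 32-bit hexadecimal is 0x37092F38.
Stored little-endian, the bytes at ascending addresses are 38 2F 09 37.
Read back as big-endian, the last byte is least significant, giving 0x382F0937.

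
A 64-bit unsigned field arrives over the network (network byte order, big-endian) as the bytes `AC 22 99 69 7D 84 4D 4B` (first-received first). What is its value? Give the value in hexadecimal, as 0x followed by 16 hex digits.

0xAC2299697D844D4B

In big-endian order the high byte comes first in memory.
The bytes are already most-significant first: 0xAC2299697D844D4B.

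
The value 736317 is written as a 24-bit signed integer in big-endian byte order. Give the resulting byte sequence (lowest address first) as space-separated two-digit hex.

0B 3C 3D

736317 in hexadecimal, padded to 24 bits, is 0x0B3C3D.
Split into bytes (most-significant first): 0B 3C 3D.
Big-endian: lowest address holds the most-significant byte.
So the memory order matches the most-significant-first order: 0B 3C 3D.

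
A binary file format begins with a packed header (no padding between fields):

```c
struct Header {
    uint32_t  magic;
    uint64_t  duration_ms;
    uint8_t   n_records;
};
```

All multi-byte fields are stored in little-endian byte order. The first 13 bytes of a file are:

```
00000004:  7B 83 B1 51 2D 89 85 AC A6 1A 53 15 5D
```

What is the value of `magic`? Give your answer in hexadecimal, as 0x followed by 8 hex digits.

0x51B1837B

`magic` is the first field, at byte offset 0, occupying 4 bytes.
Bytes at offsets 0..3: 7B 83 B1 51.
In little-endian order the low byte comes first in memory.
Reassemble most-significant byte first: 51 B1 83 7B → 0x51B1837B.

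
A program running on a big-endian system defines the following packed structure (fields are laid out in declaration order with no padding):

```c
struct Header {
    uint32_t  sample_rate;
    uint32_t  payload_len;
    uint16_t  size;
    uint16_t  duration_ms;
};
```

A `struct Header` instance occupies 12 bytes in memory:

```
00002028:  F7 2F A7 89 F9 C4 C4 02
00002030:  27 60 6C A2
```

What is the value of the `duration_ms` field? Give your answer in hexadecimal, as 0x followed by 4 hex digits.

`duration_ms` follows `sample_rate` (4 B), `payload_len` (4 B), `size` (2 B), so it starts at offset 4 + 4 + 2 = 10 and occupies 2 bytes.
Bytes at offsets 10..11: 6C A2.
Big-endian: lowest address holds the most-significant byte.
The bytes are already most-significant first: 0x6CA2.

0x6CA2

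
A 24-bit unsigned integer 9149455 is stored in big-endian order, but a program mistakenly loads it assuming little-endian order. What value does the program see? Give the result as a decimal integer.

1023115

9149455 in 24-bit hexadecimal is 0x8B9C0F.
Stored big-endian, the bytes at ascending addresses are 8B 9C 0F.
Read back as little-endian, the first byte is least significant, giving 0x0F9C8B.
0x0F9C8B = 1023115.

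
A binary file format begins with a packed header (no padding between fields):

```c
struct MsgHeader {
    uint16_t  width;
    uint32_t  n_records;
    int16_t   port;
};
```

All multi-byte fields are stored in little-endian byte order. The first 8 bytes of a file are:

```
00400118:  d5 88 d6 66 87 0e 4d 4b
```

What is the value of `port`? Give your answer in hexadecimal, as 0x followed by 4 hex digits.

`port` follows `width` (2 B), `n_records` (4 B), so it starts at offset 2 + 4 = 6 and occupies 2 bytes.
Bytes at offsets 6..7: 4D 4B.
Little-endian stores the least-significant byte at the lowest address.
Reassemble most-significant byte first: 4B 4D → 0x4B4D.

0x4B4D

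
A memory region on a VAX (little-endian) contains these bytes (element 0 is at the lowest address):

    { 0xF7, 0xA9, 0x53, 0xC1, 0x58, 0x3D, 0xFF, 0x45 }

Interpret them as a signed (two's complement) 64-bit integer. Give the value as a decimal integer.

5043817559088146935

Little-endian stores the least-significant byte at the lowest address.
Reassemble most-significant byte first: 45 FF 3D 58 C1 53 A9 F7 → 0x45FF3D58C153A9F7.
0x45FF3D58C153A9F7 = 5043817559088146935.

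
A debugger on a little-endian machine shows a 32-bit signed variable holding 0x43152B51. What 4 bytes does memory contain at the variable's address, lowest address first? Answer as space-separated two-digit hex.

Split into bytes (most-significant first): 43 15 2B 51.
In little-endian order the low byte comes first in memory.
So at ascending addresses the bytes are 51 2B 15 43.

51 2B 15 43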